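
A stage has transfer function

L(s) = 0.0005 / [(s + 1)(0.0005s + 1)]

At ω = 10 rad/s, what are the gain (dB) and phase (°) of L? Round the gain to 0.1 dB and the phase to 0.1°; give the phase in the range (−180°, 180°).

-86.1 dB, -84.6°

At ω = 10 rad/s:
pole (1 + j10·1) = 1 + j10 → |·| ≈ 10.05, ∠ ≈ 84.29°
pole (1 + j10·0.0005) = 1 + j0.005 → |·| ≈ 1, ∠ ≈ 0.29°
|L| = 0.0005 · 1 / (10.05 · 1) ≈ 4.9751e-05
Gain = 20 log₁₀(4.9751e-05) ≈ -86.06 dB
∠L = (0°) − (84.29° + 0.29°) = -84.58°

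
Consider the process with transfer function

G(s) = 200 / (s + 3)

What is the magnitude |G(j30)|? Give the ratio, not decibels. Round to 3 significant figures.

6.63

Substitute s = j30:
Numerator: 200 = 200 + j0
Denominator: (j30) + 3 = 3 + j30
|N| = √(200² + 0²) ≈ 200, ∠N ≈ 0.00°
|D| = √(3² + 30²) ≈ 30.15, ∠D ≈ 84.29°
|G| = 200 / 30.15 ≈ 6.6335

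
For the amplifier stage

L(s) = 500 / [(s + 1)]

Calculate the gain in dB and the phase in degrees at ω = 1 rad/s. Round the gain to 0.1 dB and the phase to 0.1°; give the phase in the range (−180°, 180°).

51.0 dB, -45.0°

At ω = 1 rad/s:
pole (1 + j1·1) = 1 + j1 → |·| ≈ 1.4142, ∠ ≈ 45.00°
|L| = 500 · 1 / (1.4142) ≈ 353.56
Gain = 20 log₁₀(353.56) ≈ 50.97 dB
∠L = (0°) − (45.00°) = -45.00°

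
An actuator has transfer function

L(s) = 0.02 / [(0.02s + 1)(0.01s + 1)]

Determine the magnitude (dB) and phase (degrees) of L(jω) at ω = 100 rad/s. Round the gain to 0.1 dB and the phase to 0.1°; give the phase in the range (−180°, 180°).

At ω = 100 rad/s:
pole (1 + j100·0.02) = 1 + j2 → |·| ≈ 2.2361, ∠ ≈ 63.43°
pole (1 + j100·0.01) = 1 + j1 → |·| ≈ 1.4142, ∠ ≈ 45.00°
|L| = 0.02 · 1 / (2.2361 · 1.4142) ≈ 0.0063245
Gain = 20 log₁₀(0.0063245) ≈ -43.98 dB
∠L = (0°) − (63.43° + 45.00°) = -108.43°

-44.0 dB, -108.4°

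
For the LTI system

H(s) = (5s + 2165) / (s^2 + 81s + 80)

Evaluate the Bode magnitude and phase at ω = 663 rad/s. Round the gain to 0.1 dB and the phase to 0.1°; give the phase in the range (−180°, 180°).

Substitute s = j663:
Numerator: 5(j663) + 2165 = 2165 + j3315
Denominator: (j663)^2 + 81(j663) + 80 = -439489 + j53703
|N| = √(2165² + 3315²) ≈ 3959.3, ∠N ≈ 56.85°
|D| = √(439489² + 53703²) ≈ 4.4276e+05, ∠D ≈ 173.03°
|H| = 3959.3 / 4.4276e+05 ≈ 0.0089423
Gain = 20 log₁₀(0.0089423) ≈ -40.97 dB
∠H = 56.85° − 173.03° = -116.18°

-41.0 dB, -116.2°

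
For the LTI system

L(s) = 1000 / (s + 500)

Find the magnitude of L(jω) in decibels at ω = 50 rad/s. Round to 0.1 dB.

6.0 dB

Substitute s = j50:
Numerator: 1000 = 1000 + j0
Denominator: (j50) + 500 = 500 + j50
|N| = √(1000² + 0²) ≈ 1000, ∠N ≈ 0.00°
|D| = √(500² + 50²) ≈ 502.49, ∠D ≈ 5.71°
|L| = 1000 / 502.49 ≈ 1.9901
Gain = 20 log₁₀(1.9901) ≈ 5.98 dB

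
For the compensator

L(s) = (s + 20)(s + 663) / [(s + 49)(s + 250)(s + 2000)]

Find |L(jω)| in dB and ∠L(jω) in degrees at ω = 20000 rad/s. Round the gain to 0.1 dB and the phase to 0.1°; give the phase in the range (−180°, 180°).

At s = jω = j20000:
zero (s+20): 20 + j20000 → |·| = √(20²+20000²) = √400000400 ≈ 20000, ∠ = arctan(20000/20) ≈ 89.94°
zero (s+663): 663 + j20000 → |·| = √(663²+20000²) = √400439569 ≈ 20011, ∠ = arctan(20000/663) ≈ 88.10°
pole (s+49): 49 + j20000 → |·| = √(49²+20000²) = √400002401 ≈ 20000, ∠ = arctan(20000/49) ≈ 89.86°
pole (s+250): 250 + j20000 → |·| = √(250²+20000²) = √400062500 ≈ 20002, ∠ = arctan(20000/250) ≈ 89.28°
pole (s+2000): 2000 + j20000 → |·| = √(2000²+20000²) = √404000000 ≈ 20100, ∠ = arctan(20000/2000) ≈ 84.29°
|L| = 1 · 4.0022e+08 / 8.0408e+12 ≈ 4.9774e-05
Gain = 20 log₁₀(4.9774e-05) ≈ -86.06 dB
∠L = 178.04° − 263.43° = -85.39°

-86.1 dB, -85.4°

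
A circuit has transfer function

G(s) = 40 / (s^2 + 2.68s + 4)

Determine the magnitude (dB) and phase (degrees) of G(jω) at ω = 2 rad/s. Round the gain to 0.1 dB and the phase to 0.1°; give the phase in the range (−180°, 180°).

At s = jω = j2:
quadratic: (j2)² + 2.68·j2 + 4 = 0 + j5.36 → |·| ≈ 5.36, ∠ ≈ 90.00°
|G| = 40 / 5.36 ≈ 7.4627
Gain = 20 log₁₀(7.4627) ≈ 17.46 dB
∠G = 0.00° − 90.00° = -90.00°

17.5 dB, -90.0°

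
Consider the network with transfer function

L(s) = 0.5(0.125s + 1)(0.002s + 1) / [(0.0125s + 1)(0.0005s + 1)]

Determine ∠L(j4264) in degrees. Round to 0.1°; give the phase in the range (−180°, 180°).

At ω = 4264 rad/s:
zero (1 + j4264·0.125) = 1 + j533 → |·| ≈ 533, ∠ ≈ 89.89°
zero (1 + j4264·0.002) = 1 + j8.528 → |·| ≈ 8.5864, ∠ ≈ 83.31°
pole (1 + j4264·0.0125) = 1 + j53.3 → |·| ≈ 53.309, ∠ ≈ 88.93°
pole (1 + j4264·0.0005) = 1 + j2.132 → |·| ≈ 2.3549, ∠ ≈ 64.87°
∠L = (89.89° + 83.31°) − (88.93° + 64.87°) = 19.40°

19.4°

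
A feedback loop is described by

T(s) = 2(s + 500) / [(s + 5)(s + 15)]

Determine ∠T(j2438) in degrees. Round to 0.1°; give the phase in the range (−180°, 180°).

At s = jω = j2438:
zero (s+500): 500 + j2438 → |·| = √(500²+2438²) = √6193844 ≈ 2488.7, ∠ = arctan(2438/500) ≈ 78.41°
pole (s+5): 5 + j2438 → |·| = √(5²+2438²) = √5943869 ≈ 2438, ∠ = arctan(2438/5) ≈ 89.88°
pole (s+15): 15 + j2438 → |·| = √(15²+2438²) = √5944069 ≈ 2438, ∠ = arctan(2438/15) ≈ 89.65°
∠T = 78.41° − 179.53° = -101.12°

-101.1°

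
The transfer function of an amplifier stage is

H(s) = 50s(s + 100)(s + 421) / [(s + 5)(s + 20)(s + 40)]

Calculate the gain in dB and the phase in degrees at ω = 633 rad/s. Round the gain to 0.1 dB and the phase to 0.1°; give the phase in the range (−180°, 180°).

At s = jω = j633:
zero (s+100): 100 + j633 → |·| = √(100²+633²) = √410689 ≈ 640.85, ∠ = arctan(633/100) ≈ 81.02°
zero (s+421): 421 + j633 → |·| = √(421²+633²) = √577930 ≈ 760.22, ∠ = arctan(633/421) ≈ 56.37°
zero at origin: s = j633 → |·| = 633, ∠ = 90.00°
pole (s+5): 5 + j633 → |·| = √(5²+633²) = √400714 ≈ 633.02, ∠ = arctan(633/5) ≈ 89.55°
pole (s+20): 20 + j633 → |·| = √(20²+633²) = √401089 ≈ 633.32, ∠ = arctan(633/20) ≈ 88.19°
pole (s+40): 40 + j633 → |·| = √(40²+633²) = √402289 ≈ 634.26, ∠ = arctan(633/40) ≈ 86.38°
|H| = 50 · 3.0839e+08 / 2.5428e+08 ≈ 60.64
Gain = 20 log₁₀(60.64) ≈ 35.66 dB
∠H = 227.39° − 264.12° = -36.73°

35.7 dB, -36.7°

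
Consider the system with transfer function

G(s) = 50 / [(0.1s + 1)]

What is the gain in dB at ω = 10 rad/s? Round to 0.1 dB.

31.0 dB

At ω = 10 rad/s:
pole (1 + j10·0.1) = 1 + j1 → |·| ≈ 1.4142, ∠ ≈ 45.00°
|G| = 50 · 1 / (1.4142) ≈ 35.356
Gain = 20 log₁₀(35.356) ≈ 30.97 dB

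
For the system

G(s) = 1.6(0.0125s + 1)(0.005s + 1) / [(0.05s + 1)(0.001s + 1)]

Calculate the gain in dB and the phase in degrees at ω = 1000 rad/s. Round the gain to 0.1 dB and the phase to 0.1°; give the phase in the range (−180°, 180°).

3.2 dB, 30.3°

At ω = 1000 rad/s:
zero (1 + j1000·0.0125) = 1 + j12.5 → |·| ≈ 12.54, ∠ ≈ 85.43°
zero (1 + j1000·0.005) = 1 + j5 → |·| ≈ 5.099, ∠ ≈ 78.69°
pole (1 + j1000·0.05) = 1 + j50 → |·| ≈ 50.01, ∠ ≈ 88.85°
pole (1 + j1000·0.001) = 1 + j1 → |·| ≈ 1.4142, ∠ ≈ 45.00°
|G| = 1.6 · 12.54 · 5.099 / (50.01 · 1.4142) ≈ 1.4466
Gain = 20 log₁₀(1.4466) ≈ 3.21 dB
∠G = (85.43° + 78.69°) − (88.85° + 45.00°) = 30.27°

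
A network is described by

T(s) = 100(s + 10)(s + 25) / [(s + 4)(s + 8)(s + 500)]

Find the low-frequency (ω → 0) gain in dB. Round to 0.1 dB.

T(0) = 100·10·25 / (4·8·500) = 1.5625
20 log₁₀(1.5625) ≈ 3.88 dB

3.9 dB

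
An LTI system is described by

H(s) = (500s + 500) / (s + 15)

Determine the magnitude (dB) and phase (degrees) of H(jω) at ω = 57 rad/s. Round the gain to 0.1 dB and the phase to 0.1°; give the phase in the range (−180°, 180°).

53.7 dB, 13.7°

Substitute s = j57:
Numerator: 500(j57) + 500 = 500 + j28500
Denominator: (j57) + 15 = 15 + j57
|N| = √(500² + 28500²) ≈ 28504, ∠N ≈ 88.99°
|D| = √(15² + 57²) ≈ 58.941, ∠D ≈ 75.26°
|H| = 28504 / 58.941 ≈ 483.6
Gain = 20 log₁₀(483.6) ≈ 53.69 dB
∠H = 88.99° − 75.26° = 13.73°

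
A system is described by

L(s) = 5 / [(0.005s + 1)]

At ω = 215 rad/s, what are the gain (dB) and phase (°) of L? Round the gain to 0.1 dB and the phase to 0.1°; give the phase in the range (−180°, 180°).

At ω = 215 rad/s:
pole (1 + j215·0.005) = 1 + j1.075 → |·| ≈ 1.4682, ∠ ≈ 47.07°
|L| = 5 · 1 / (1.4682) ≈ 3.4055
Gain = 20 log₁₀(3.4055) ≈ 10.64 dB
∠L = (0°) − (47.07°) = -47.07°

10.6 dB, -47.1°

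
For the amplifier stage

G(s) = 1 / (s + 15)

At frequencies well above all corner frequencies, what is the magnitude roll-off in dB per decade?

Each pole contributes −20 dB/decade at high frequency; each zero contributes +20 dB/decade.
Net: 0 zero(s) − 1 pole(s) → -20 dB/decade.

-20 dB/decade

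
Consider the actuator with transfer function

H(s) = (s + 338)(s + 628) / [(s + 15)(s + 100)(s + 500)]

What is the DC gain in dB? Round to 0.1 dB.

H(0) = 1·338·628 / (15·100·500) ≈ 0.28302
20 log₁₀(0.28302) ≈ -10.96 dB

-11.0 dB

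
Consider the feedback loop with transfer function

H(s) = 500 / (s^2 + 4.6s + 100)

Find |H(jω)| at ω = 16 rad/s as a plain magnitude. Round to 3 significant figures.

At s = jω = j16:
quadratic: (j16)² + 4.6·j16 + 100 = -156 + j73.6 → |·| ≈ 172.49, ∠ ≈ 154.74°
|H| = 500 / 172.49 ≈ 2.8987

2.90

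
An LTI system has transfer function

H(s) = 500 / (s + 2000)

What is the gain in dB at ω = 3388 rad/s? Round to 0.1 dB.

At s = jω = j3388:
pole (s+2000): 2000 + j3388 → |·| = √(2000²+3388²) = √15478544 ≈ 3934.3, ∠ = arctan(3388/2000) ≈ 59.45°
|H| = 500 / 3934.3 ≈ 0.12709
Gain = 20 log₁₀(0.12709) ≈ -17.92 dB

-17.9 dB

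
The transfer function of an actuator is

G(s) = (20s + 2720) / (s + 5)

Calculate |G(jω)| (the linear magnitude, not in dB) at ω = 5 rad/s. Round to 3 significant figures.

385

Substitute s = j5:
Numerator: 20(j5) + 2720 = 2720 + j100
Denominator: (j5) + 5 = 5 + j5
|N| = √(2720² + 100²) ≈ 2721.8, ∠N ≈ 2.11°
|D| = √(5² + 5²) ≈ 7.0711, ∠D ≈ 45.00°
|G| = 2721.8 / 7.0711 ≈ 384.92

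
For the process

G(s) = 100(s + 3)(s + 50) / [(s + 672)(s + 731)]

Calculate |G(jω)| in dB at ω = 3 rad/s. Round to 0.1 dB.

-27.3 dB

At s = jω = j3:
zero (s+3): 3 + j3 → |·| = √(3²+3²) = √18 ≈ 4.2426, ∠ = arctan(3/3) ≈ 45.00°
zero (s+50): 50 + j3 → |·| = √(50²+3²) = √2509 ≈ 50.09, ∠ = arctan(3/50) ≈ 3.43°
pole (s+672): 672 + j3 → |·| = √(672²+3²) = √451593 ≈ 672.01, ∠ = arctan(3/672) ≈ 0.26°
pole (s+731): 731 + j3 → |·| = √(731²+3²) = √534370 ≈ 731.01, ∠ = arctan(3/731) ≈ 0.24°
|G| = 100 · 212.51 / 4.9125e+05 ≈ 0.043259
Gain = 20 log₁₀(0.043259) ≈ -27.28 dB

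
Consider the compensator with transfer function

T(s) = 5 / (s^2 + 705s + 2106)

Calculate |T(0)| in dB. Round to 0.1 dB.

T(0) = 5 / 2106 ≈ 0.0023742
20 log₁₀(0.0023742) ≈ -52.49 dB

-52.5 dB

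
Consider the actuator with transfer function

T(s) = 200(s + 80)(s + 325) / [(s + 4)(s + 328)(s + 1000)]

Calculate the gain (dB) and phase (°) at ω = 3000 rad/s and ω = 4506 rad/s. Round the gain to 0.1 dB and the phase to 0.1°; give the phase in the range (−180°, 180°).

At s = jω = j3000:
zero (s+80): 80 + j3000 → |·| = √(80²+3000²) = √9006400 ≈ 3001.1, ∠ = arctan(3000/80) ≈ 88.47°
zero (s+325): 325 + j3000 → |·| = √(325²+3000²) = √9105625 ≈ 3017.6, ∠ = arctan(3000/325) ≈ 83.82°
pole (s+4): 4 + j3000 → |·| = √(4²+3000²) = √9000016 ≈ 3000, ∠ = arctan(3000/4) ≈ 89.92°
pole (s+328): 328 + j3000 → |·| = √(328²+3000²) = √9107584 ≈ 3017.9, ∠ = arctan(3000/328) ≈ 83.76°
pole (s+1000): 1000 + j3000 → |·| = √(1000²+3000²) = √10000000 ≈ 3162.3, ∠ = arctan(3000/1000) ≈ 71.57°
|T| = 200 · 9.0561e+06 / 2.8631e+10 ≈ 0.063261
Gain = 20 log₁₀(0.063261) ≈ -23.98 dB
∠T = 172.29° − 245.25° = -72.96°

At s = jω = j4506:
zero (s+80): 80 + j4506 → |·| = √(80²+4506²) = √20310436 ≈ 4506.7, ∠ = arctan(4506/80) ≈ 88.98°
zero (s+325): 325 + j4506 → |·| = √(325²+4506²) = √20409661 ≈ 4517.7, ∠ = arctan(4506/325) ≈ 85.87°
pole (s+4): 4 + j4506 → |·| = √(4²+4506²) = √20304052 ≈ 4506, ∠ = arctan(4506/4) ≈ 89.95°
pole (s+328): 328 + j4506 → |·| = √(328²+4506²) = √20411620 ≈ 4517.9, ∠ = arctan(4506/328) ≈ 85.84°
pole (s+1000): 1000 + j4506 → |·| = √(1000²+4506²) = √21304036 ≈ 4615.6, ∠ = arctan(4506/1000) ≈ 77.49°
|T| = 200 · 2.036e+07 / 9.3963e+10 ≈ 0.043336
Gain = 20 log₁₀(0.043336) ≈ -27.26 dB
∠T = 174.85° − 253.28° = -78.43°

ω = 3000: -24.0 dB, -73.0°; ω = 4506: -27.3 dB, -78.4°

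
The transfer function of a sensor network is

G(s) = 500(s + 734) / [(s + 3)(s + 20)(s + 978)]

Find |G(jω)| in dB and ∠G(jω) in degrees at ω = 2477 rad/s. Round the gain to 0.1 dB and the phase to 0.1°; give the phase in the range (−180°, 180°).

-82.0 dB, -174.4°

At s = jω = j2477:
zero (s+734): 734 + j2477 → |·| = √(734²+2477²) = √6674285 ≈ 2583.5, ∠ = arctan(2477/734) ≈ 73.49°
pole (s+3): 3 + j2477 → |·| = √(3²+2477²) = √6135538 ≈ 2477, ∠ = arctan(2477/3) ≈ 89.93°
pole (s+20): 20 + j2477 → |·| = √(20²+2477²) = √6135929 ≈ 2477.1, ∠ = arctan(2477/20) ≈ 89.54°
pole (s+978): 978 + j2477 → |·| = √(978²+2477²) = √7092013 ≈ 2663.1, ∠ = arctan(2477/978) ≈ 68.45°
|G| = 500 · 2583.5 / 1.634e+10 ≈ 7.9054e-05
Gain = 20 log₁₀(7.9054e-05) ≈ -82.04 dB
∠G = 73.49° − 247.92° = -174.43°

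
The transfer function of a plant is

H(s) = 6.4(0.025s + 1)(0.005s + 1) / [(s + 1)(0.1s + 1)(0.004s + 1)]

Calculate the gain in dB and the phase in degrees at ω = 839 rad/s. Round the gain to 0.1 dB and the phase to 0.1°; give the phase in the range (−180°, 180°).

-52.6 dB, -88.8°

At ω = 839 rad/s:
zero (1 + j839·0.025) = 1 + j20.975 → |·| ≈ 20.999, ∠ ≈ 87.27°
zero (1 + j839·0.005) = 1 + j4.195 → |·| ≈ 4.3125, ∠ ≈ 76.59°
pole (1 + j839·1) = 1 + j839 → |·| ≈ 839, ∠ ≈ 89.93°
pole (1 + j839·0.1) = 1 + j83.9 → |·| ≈ 83.906, ∠ ≈ 89.32°
pole (1 + j839·0.004) = 1 + j3.356 → |·| ≈ 3.5018, ∠ ≈ 73.41°
|H| = 6.4 · 20.999 · 4.3125 / (839 · 83.906 · 3.5018) ≈ 0.002351
Gain = 20 log₁₀(0.002351) ≈ -52.57 dB
∠H = (87.27° + 76.59°) − (89.93° + 89.32° + 73.41°) = -88.80°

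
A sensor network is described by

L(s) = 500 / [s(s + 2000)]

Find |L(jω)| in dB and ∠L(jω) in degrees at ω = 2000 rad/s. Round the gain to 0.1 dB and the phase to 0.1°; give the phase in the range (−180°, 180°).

-81.1 dB, -135.0°

At s = jω = j2000:
pole (s+2000): 2000 + j2000 → |·| = √(2000²+2000²) = √8000000 ≈ 2828.4, ∠ = arctan(2000/2000) ≈ 45.00°
pole at origin: |s| = 2000, ∠ = 90.00° (in denominator)
|L| = 500 / 5.6568e+06 ≈ 8.8389e-05
Gain = 20 log₁₀(8.8389e-05) ≈ -81.07 dB
∠L = 0.00° − 135.00° = -135.00°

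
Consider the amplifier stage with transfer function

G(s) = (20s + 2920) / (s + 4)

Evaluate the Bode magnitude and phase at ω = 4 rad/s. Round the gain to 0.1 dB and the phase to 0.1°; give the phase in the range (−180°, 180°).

54.3 dB, -43.4°

Substitute s = j4:
Numerator: 20(j4) + 2920 = 2920 + j80
Denominator: (j4) + 4 = 4 + j4
|N| = √(2920² + 80²) ≈ 2921.1, ∠N ≈ 1.57°
|D| = √(4² + 4²) ≈ 5.6569, ∠D ≈ 45.00°
|G| = 2921.1 / 5.6569 ≈ 516.38
Gain = 20 log₁₀(516.38) ≈ 54.26 dB
∠G = 1.57° − 45.00° = -43.43°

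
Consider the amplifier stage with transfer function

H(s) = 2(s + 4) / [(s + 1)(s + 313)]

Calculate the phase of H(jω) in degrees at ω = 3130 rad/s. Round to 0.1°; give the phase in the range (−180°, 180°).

At s = jω = j3130:
zero (s+4): 4 + j3130 → |·| = √(4²+3130²) = √9796916 ≈ 3130, ∠ = arctan(3130/4) ≈ 89.93°
pole (s+1): 1 + j3130 → |·| = √(1²+3130²) = √9796901 ≈ 3130, ∠ = arctan(3130/1) ≈ 89.98°
pole (s+313): 313 + j3130 → |·| = √(313²+3130²) = √9894869 ≈ 3145.6, ∠ = arctan(3130/313) ≈ 84.29°
∠H = 89.93° − 174.27° = -84.34°

-84.3°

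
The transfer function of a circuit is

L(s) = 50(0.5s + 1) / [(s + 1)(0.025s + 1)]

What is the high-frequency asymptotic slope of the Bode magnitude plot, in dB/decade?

-20 dB/decade

Each pole contributes −20 dB/decade at high frequency; each zero contributes +20 dB/decade.
Net: 1 zero(s) − 2 pole(s) → -20 dB/decade.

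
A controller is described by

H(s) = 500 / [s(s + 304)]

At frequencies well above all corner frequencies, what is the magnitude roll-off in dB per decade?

-40 dB/decade

Each pole contributes −20 dB/decade at high frequency; each zero contributes +20 dB/decade.
Net: 0 zero(s) − 2 pole(s) → -40 dB/decade.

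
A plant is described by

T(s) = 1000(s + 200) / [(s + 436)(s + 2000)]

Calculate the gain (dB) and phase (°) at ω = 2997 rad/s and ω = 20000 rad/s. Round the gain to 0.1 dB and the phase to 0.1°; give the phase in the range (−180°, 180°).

At s = jω = j2997:
zero (s+200): 200 + j2997 → |·| = √(200²+2997²) = √9022009 ≈ 3003.7, ∠ = arctan(2997/200) ≈ 86.18°
pole (s+436): 436 + j2997 → |·| = √(436²+2997²) = √9172105 ≈ 3028.5, ∠ = arctan(2997/436) ≈ 81.72°
pole (s+2000): 2000 + j2997 → |·| = √(2000²+2997²) = √12982009 ≈ 3603.1, ∠ = arctan(2997/2000) ≈ 56.28°
|T| = 1000 · 3003.7 / 1.0912e+07 ≈ 0.27527
Gain = 20 log₁₀(0.27527) ≈ -11.20 dB
∠T = 86.18° − 138.00° = -51.82°

At s = jω = j20000:
zero (s+200): 200 + j20000 → |·| = √(200²+20000²) = √400040000 ≈ 20001, ∠ = arctan(20000/200) ≈ 89.43°
pole (s+436): 436 + j20000 → |·| = √(436²+20000²) = √400190096 ≈ 20005, ∠ = arctan(20000/436) ≈ 88.75°
pole (s+2000): 2000 + j20000 → |·| = √(2000²+20000²) = √404000000 ≈ 20100, ∠ = arctan(20000/2000) ≈ 84.29°
|T| = 1000 · 20001 / 4.021e+08 ≈ 0.049741
Gain = 20 log₁₀(0.049741) ≈ -26.07 dB
∠T = 89.43° − 173.04° = -83.61°

ω = 2997: -11.2 dB, -51.8°; ω = 20000: -26.1 dB, -83.6°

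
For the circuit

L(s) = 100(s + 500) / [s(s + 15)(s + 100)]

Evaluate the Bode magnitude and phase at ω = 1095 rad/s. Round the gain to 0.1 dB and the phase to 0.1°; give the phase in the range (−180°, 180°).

At s = jω = j1095:
zero (s+500): 500 + j1095 → |·| = √(500²+1095²) = √1449025 ≈ 1203.8, ∠ = arctan(1095/500) ≈ 65.46°
pole (s+15): 15 + j1095 → |·| = √(15²+1095²) = √1199250 ≈ 1095.1, ∠ = arctan(1095/15) ≈ 89.22°
pole (s+100): 100 + j1095 → |·| = √(100²+1095²) = √1209025 ≈ 1099.6, ∠ = arctan(1095/100) ≈ 84.78°
pole at origin: |s| = 1095, ∠ = 90.00° (in denominator)
|L| = 100 · 1203.8 / 1.3186e+09 ≈ 9.1294e-05
Gain = 20 log₁₀(9.1294e-05) ≈ -80.79 dB
∠L = 65.46° − 264.00° = -198.54° ≡ 161.46° (principal value)

-80.8 dB, 161.5°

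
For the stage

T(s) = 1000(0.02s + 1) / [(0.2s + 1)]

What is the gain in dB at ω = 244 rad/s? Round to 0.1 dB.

At ω = 244 rad/s:
zero (1 + j244·0.02) = 1 + j4.88 → |·| ≈ 4.9814, ∠ ≈ 78.42°
pole (1 + j244·0.2) = 1 + j48.8 → |·| ≈ 48.81, ∠ ≈ 88.83°
|T| = 1000 · 4.9814 / (48.81) ≈ 102.06
Gain = 20 log₁₀(102.06) ≈ 40.18 dB

40.2 dB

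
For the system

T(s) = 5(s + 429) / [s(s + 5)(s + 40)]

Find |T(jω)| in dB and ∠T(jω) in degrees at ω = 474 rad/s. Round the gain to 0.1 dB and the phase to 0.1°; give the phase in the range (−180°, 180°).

-90.5 dB, 143.3°

At s = jω = j474:
zero (s+429): 429 + j474 → |·| = √(429²+474²) = √408717 ≈ 639.31, ∠ = arctan(474/429) ≈ 47.85°
pole (s+5): 5 + j474 → |·| = √(5²+474²) = √224701 ≈ 474.03, ∠ = arctan(474/5) ≈ 89.40°
pole (s+40): 40 + j474 → |·| = √(40²+474²) = √226276 ≈ 475.68, ∠ = arctan(474/40) ≈ 85.18°
pole at origin: |s| = 474, ∠ = 90.00° (in denominator)
|T| = 5 · 639.31 / 1.0688e+08 ≈ 2.9908e-05
Gain = 20 log₁₀(2.9908e-05) ≈ -90.48 dB
∠T = 47.85° − 264.58° = -216.73° ≡ 143.27° (principal value)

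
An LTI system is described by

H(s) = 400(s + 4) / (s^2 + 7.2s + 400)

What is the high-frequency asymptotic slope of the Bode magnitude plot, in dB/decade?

-20 dB/decade

Each pole contributes −20 dB/decade at high frequency; each zero contributes +20 dB/decade.
Net: 1 zero(s) − 2 pole(s) → -20 dB/decade.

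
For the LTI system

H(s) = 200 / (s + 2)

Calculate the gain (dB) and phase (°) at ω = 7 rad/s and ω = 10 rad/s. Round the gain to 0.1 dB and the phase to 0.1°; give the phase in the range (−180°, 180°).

At s = jω = j7:
pole (s+2): 2 + j7 → |·| = √(2²+7²) = √53 ≈ 7.2801, ∠ = arctan(7/2) ≈ 74.05°
|H| = 200 / 7.2801 ≈ 27.472
Gain = 20 log₁₀(27.472) ≈ 28.78 dB
∠H = 0.00° − 74.05° = -74.05°

At s = jω = j10:
pole (s+2): 2 + j10 → |·| = √(2²+10²) = √104 ≈ 10.198, ∠ = arctan(10/2) ≈ 78.69°
|H| = 200 / 10.198 ≈ 19.612
Gain = 20 log₁₀(19.612) ≈ 25.85 dB
∠H = 0.00° − 78.69° = -78.69°

ω = 7: 28.8 dB, -74.1°; ω = 10: 25.9 dB, -78.7°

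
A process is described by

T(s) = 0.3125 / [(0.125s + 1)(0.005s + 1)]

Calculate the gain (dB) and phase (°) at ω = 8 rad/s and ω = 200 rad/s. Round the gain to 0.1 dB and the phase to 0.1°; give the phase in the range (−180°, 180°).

At ω = 8 rad/s:
pole (1 + j8·0.125) = 1 + j1 → |·| ≈ 1.4142, ∠ ≈ 45.00°
pole (1 + j8·0.005) = 1 + j0.04 → |·| ≈ 1.0008, ∠ ≈ 2.29°
|T| = 0.3125 · 1 / (1.4142 · 1.0008) ≈ 0.2208
Gain = 20 log₁₀(0.2208) ≈ -13.12 dB
∠T = (0°) − (45.00° + 2.29°) = -47.29°

At ω = 200 rad/s:
pole (1 + j200·0.125) = 1 + j25 → |·| ≈ 25.02, ∠ ≈ 87.71°
pole (1 + j200·0.005) = 1 + j1 → |·| ≈ 1.4142, ∠ ≈ 45.00°
|T| = 0.3125 · 1 / (25.02 · 1.4142) ≈ 0.0088319
Gain = 20 log₁₀(0.0088319) ≈ -41.08 dB
∠T = (0°) − (87.71° + 45.00°) = -132.71°

ω = 8: -13.1 dB, -47.3°; ω = 200: -41.1 dB, -132.7°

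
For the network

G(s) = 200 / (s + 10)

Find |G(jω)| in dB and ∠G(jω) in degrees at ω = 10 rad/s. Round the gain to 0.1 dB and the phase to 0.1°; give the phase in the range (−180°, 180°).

23.0 dB, -45.0°

Substitute s = j10:
Numerator: 200 = 200 + j0
Denominator: (j10) + 10 = 10 + j10
|N| = √(200² + 0²) ≈ 200, ∠N ≈ 0.00°
|D| = √(10² + 10²) ≈ 14.142, ∠D ≈ 45.00°
|G| = 200 / 14.142 ≈ 14.142
Gain = 20 log₁₀(14.142) ≈ 23.01 dB
∠G = 0.00° − 45.00° = -45.00°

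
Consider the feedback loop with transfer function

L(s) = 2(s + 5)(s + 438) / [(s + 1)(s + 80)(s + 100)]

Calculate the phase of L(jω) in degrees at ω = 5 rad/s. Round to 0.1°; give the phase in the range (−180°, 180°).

At s = jω = j5:
zero (s+5): 5 + j5 → |·| = √(5²+5²) = √50 ≈ 7.0711, ∠ = arctan(5/5) ≈ 45.00°
zero (s+438): 438 + j5 → |·| = √(438²+5²) = √191869 ≈ 438.03, ∠ = arctan(5/438) ≈ 0.65°
pole (s+1): 1 + j5 → |·| = √(1²+5²) = √26 ≈ 5.099, ∠ = arctan(5/1) ≈ 78.69°
pole (s+80): 80 + j5 → |·| = √(80²+5²) = √6425 ≈ 80.156, ∠ = arctan(5/80) ≈ 3.58°
pole (s+100): 100 + j5 → |·| = √(100²+5²) = √10025 ≈ 100.12, ∠ = arctan(5/100) ≈ 2.86°
∠L = 45.65° − 85.13° = -39.48°

-39.5°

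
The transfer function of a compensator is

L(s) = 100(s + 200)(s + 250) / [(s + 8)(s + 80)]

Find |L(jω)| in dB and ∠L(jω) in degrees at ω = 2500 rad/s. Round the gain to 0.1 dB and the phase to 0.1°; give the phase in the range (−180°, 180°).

40.1 dB, -8.3°

At s = jω = j2500:
zero (s+200): 200 + j2500 → |·| = √(200²+2500²) = √6290000 ≈ 2508, ∠ = arctan(2500/200) ≈ 85.43°
zero (s+250): 250 + j2500 → |·| = √(250²+2500²) = √6312500 ≈ 2512.5, ∠ = arctan(2500/250) ≈ 84.29°
pole (s+8): 8 + j2500 → |·| = √(8²+2500²) = √6250064 ≈ 2500, ∠ = arctan(2500/8) ≈ 89.82°
pole (s+80): 80 + j2500 → |·| = √(80²+2500²) = √6256400 ≈ 2501.3, ∠ = arctan(2500/80) ≈ 88.17°
|L| = 100 · 6.3014e+06 / 6.2532e+06 ≈ 100.77
Gain = 20 log₁₀(100.77) ≈ 40.07 dB
∠L = 169.72° − 177.99° = -8.27°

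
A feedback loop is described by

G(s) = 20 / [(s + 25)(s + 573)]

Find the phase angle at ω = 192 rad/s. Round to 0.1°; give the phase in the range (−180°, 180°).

-101.1°

At s = jω = j192:
pole (s+25): 25 + j192 → |·| = √(25²+192²) = √37489 ≈ 193.62, ∠ = arctan(192/25) ≈ 82.58°
pole (s+573): 573 + j192 → |·| = √(573²+192²) = √365193 ≈ 604.31, ∠ = arctan(192/573) ≈ 18.52°
∠G = 0.00° − 101.10° = -101.10°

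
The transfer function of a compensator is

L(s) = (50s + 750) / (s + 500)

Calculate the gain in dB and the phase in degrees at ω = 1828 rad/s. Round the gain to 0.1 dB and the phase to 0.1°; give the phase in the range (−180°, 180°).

33.7 dB, 14.8°

Substitute s = j1828:
Numerator: 50(j1828) + 750 = 750 + j91400
Denominator: (j1828) + 500 = 500 + j1828
|N| = √(750² + 91400²) ≈ 91403, ∠N ≈ 89.53°
|D| = √(500² + 1828²) ≈ 1895.1, ∠D ≈ 74.70°
|L| = 91403 / 1895.1 ≈ 48.231
Gain = 20 log₁₀(48.231) ≈ 33.67 dB
∠L = 89.53° − 74.70° = 14.83°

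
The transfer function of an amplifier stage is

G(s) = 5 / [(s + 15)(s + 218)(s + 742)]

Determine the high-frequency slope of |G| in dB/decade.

-60 dB/decade

Each pole contributes −20 dB/decade at high frequency; each zero contributes +20 dB/decade.
Net: 0 zero(s) − 3 pole(s) → -60 dB/decade.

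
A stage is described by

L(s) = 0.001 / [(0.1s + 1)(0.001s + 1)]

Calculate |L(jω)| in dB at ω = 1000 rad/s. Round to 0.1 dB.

At ω = 1000 rad/s:
pole (1 + j1000·0.1) = 1 + j100 → |·| ≈ 100, ∠ ≈ 89.43°
pole (1 + j1000·0.001) = 1 + j1 → |·| ≈ 1.4142, ∠ ≈ 45.00°
|L| = 0.001 · 1 / (100 · 1.4142) ≈ 7.0711e-06
Gain = 20 log₁₀(7.0711e-06) ≈ -103.01 dB

-103.0 dB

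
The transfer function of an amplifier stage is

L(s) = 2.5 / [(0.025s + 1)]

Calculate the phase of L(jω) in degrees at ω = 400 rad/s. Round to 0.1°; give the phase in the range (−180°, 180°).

At ω = 400 rad/s:
pole (1 + j400·0.025) = 1 + j10 → |·| ≈ 10.05, ∠ ≈ 84.29°
∠L = (0°) − (84.29°) = -84.29°

-84.3°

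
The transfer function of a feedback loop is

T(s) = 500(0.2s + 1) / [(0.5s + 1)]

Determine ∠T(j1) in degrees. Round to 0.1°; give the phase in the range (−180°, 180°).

-15.3°

At ω = 1 rad/s:
zero (1 + j1·0.2) = 1 + j0.2 → |·| ≈ 1.0198, ∠ ≈ 11.31°
pole (1 + j1·0.5) = 1 + j0.5 → |·| ≈ 1.118, ∠ ≈ 26.57°
∠T = (11.31°) − (26.57°) = -15.26°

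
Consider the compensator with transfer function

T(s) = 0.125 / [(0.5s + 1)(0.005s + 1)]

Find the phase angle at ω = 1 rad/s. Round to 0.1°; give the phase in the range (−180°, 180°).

At ω = 1 rad/s:
pole (1 + j1·0.5) = 1 + j0.5 → |·| ≈ 1.118, ∠ ≈ 26.57°
pole (1 + j1·0.005) = 1 + j0.005 → |·| ≈ 1, ∠ ≈ 0.29°
∠T = (0°) − (26.57° + 0.29°) = -26.86°

-26.9°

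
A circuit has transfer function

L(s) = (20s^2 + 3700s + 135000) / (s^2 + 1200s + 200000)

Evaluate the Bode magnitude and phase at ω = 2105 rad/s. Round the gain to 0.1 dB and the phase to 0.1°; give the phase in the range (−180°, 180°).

25.1 dB, 25.8°

Substitute s = j2105:
Numerator: 20(j2105)^2 + 3700(j2105) + 135000 = -88485500 + j7788500
Denominator: (j2105)^2 + 1200(j2105) + 200000 = -4231025 + j2526000
|N| = √(88485500² + 7788500²) ≈ 8.8828e+07, ∠N ≈ 174.97°
|D| = √(4231025² + 2526000²) ≈ 4.9277e+06, ∠D ≈ 149.16°
|L| = 8.8828e+07 / 4.9277e+06 ≈ 18.026
Gain = 20 log₁₀(18.026) ≈ 25.12 dB
∠L = 174.97° − 149.16° = 25.81°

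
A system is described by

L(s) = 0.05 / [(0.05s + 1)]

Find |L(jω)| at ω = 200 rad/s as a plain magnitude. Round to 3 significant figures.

0.00498

At ω = 200 rad/s:
pole (1 + j200·0.05) = 1 + j10 → |·| ≈ 10.05, ∠ ≈ 84.29°
|L| = 0.05 · 1 / (10.05) ≈ 0.0049751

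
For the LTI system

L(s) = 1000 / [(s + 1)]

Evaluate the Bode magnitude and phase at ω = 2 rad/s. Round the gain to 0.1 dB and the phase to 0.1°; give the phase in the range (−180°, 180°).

53.0 dB, -63.4°

At ω = 2 rad/s:
pole (1 + j2·1) = 1 + j2 → |·| ≈ 2.2361, ∠ ≈ 63.43°
|L| = 1000 · 1 / (2.2361) ≈ 447.21
Gain = 20 log₁₀(447.21) ≈ 53.01 dB
∠L = (0°) − (63.43°) = -63.43°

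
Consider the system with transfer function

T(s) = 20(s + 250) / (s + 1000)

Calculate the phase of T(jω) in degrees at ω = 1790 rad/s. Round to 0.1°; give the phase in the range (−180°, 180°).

21.2°

At s = jω = j1790:
zero (s+250): 250 + j1790 → |·| = √(250²+1790²) = √3266600 ≈ 1807.4, ∠ = arctan(1790/250) ≈ 82.05°
pole (s+1000): 1000 + j1790 → |·| = √(1000²+1790²) = √4204100 ≈ 2050.4, ∠ = arctan(1790/1000) ≈ 60.81°
∠T = 82.05° − 60.81° = 21.24°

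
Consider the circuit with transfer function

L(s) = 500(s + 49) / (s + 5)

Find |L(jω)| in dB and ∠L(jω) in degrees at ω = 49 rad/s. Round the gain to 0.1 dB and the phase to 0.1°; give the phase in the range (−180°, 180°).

At s = jω = j49:
zero (s+49): 49 + j49 → |·| = √(49²+49²) = √4802 ≈ 69.296, ∠ = arctan(49/49) ≈ 45.00°
pole (s+5): 5 + j49 → |·| = √(5²+49²) = √2426 ≈ 49.254, ∠ = arctan(49/5) ≈ 84.17°
|L| = 500 · 69.296 / 49.254 ≈ 703.46
Gain = 20 log₁₀(703.46) ≈ 56.94 dB
∠L = 45.00° − 84.17° = -39.17°

56.9 dB, -39.2°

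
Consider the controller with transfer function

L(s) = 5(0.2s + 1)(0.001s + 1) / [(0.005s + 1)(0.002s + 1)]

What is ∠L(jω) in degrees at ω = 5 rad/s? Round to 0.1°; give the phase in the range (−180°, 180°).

43.3°

At ω = 5 rad/s:
zero (1 + j5·0.2) = 1 + j1 → |·| ≈ 1.4142, ∠ ≈ 45.00°
zero (1 + j5·0.001) = 1 + j0.005 → |·| ≈ 1, ∠ ≈ 0.29°
pole (1 + j5·0.005) = 1 + j0.025 → |·| ≈ 1.0003, ∠ ≈ 1.43°
pole (1 + j5·0.002) = 1 + j0.01 → |·| ≈ 1, ∠ ≈ 0.57°
∠L = (45.00° + 0.29°) − (1.43° + 0.57°) = 43.29°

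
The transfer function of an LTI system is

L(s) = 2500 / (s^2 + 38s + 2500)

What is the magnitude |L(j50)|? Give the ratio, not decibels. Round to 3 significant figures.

At s = jω = j50:
quadratic: (j50)² + 38·j50 + 2500 = 0 + j1900 → |·| ≈ 1900, ∠ ≈ 90.00°
|L| = 2500 / 1900 ≈ 1.3158

1.32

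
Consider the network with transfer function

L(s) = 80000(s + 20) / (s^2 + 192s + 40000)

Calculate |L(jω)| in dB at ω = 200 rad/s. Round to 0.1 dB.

52.4 dB

At s = jω = j200:
zero (s+20): 20 + j200 → |·| = √(20²+200²) = √40400 ≈ 201, ∠ = arctan(200/20) ≈ 84.29°
quadratic: (j200)² + 192·j200 + 40000 = 0 + j38400 → |·| ≈ 38400, ∠ ≈ 90.00°
|L| = 80000 · 201 / 38400 ≈ 418.75
Gain = 20 log₁₀(418.75) ≈ 52.44 dB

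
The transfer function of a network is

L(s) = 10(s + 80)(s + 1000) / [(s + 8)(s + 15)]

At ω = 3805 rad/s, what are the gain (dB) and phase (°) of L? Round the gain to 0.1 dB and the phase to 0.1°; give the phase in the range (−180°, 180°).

At s = jω = j3805:
zero (s+80): 80 + j3805 → |·| = √(80²+3805²) = √14484425 ≈ 3805.8, ∠ = arctan(3805/80) ≈ 88.80°
zero (s+1000): 1000 + j3805 → |·| = √(1000²+3805²) = √15478025 ≈ 3934.2, ∠ = arctan(3805/1000) ≈ 75.27°
pole (s+8): 8 + j3805 → |·| = √(8²+3805²) = √14478089 ≈ 3805, ∠ = arctan(3805/8) ≈ 89.88°
pole (s+15): 15 + j3805 → |·| = √(15²+3805²) = √14478250 ≈ 3805, ∠ = arctan(3805/15) ≈ 89.77°
|L| = 10 · 1.4973e+07 / 1.4478e+07 ≈ 10.342
Gain = 20 log₁₀(10.342) ≈ 20.29 dB
∠L = 164.07° − 179.65° = -15.58°

20.3 dB, -15.6°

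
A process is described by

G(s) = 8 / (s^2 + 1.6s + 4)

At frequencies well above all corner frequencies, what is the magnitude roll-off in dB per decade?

-40 dB/decade

Each pole contributes −20 dB/decade at high frequency; each zero contributes +20 dB/decade.
Net: 0 zero(s) − 2 pole(s) → -40 dB/decade.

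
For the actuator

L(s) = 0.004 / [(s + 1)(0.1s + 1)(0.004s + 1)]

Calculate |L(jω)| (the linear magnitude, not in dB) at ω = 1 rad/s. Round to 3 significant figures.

0.00281

At ω = 1 rad/s:
pole (1 + j1·1) = 1 + j1 → |·| ≈ 1.4142, ∠ ≈ 45.00°
pole (1 + j1·0.1) = 1 + j0.1 → |·| ≈ 1.005, ∠ ≈ 5.71°
pole (1 + j1·0.004) = 1 + j0.004 → |·| ≈ 1, ∠ ≈ 0.23°
|L| = 0.004 · 1 / (1.4142 · 1.005 · 1) ≈ 0.0028144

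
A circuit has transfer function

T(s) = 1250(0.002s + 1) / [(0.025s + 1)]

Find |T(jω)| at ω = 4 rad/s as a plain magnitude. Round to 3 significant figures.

1.24e+03

At ω = 4 rad/s:
zero (1 + j4·0.002) = 1 + j0.008 → |·| ≈ 1, ∠ ≈ 0.46°
pole (1 + j4·0.025) = 1 + j0.1 → |·| ≈ 1.005, ∠ ≈ 5.71°
|T| = 1250 · 1 / (1.005) ≈ 1243.8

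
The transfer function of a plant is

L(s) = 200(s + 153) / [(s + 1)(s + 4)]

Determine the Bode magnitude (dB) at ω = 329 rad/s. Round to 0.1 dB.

-3.5 dB

At s = jω = j329:
zero (s+153): 153 + j329 → |·| = √(153²+329²) = √131650 ≈ 362.84, ∠ = arctan(329/153) ≈ 65.06°
pole (s+1): 1 + j329 → |·| = √(1²+329²) = √108242 ≈ 329, ∠ = arctan(329/1) ≈ 89.83°
pole (s+4): 4 + j329 → |·| = √(4²+329²) = √108257 ≈ 329.02, ∠ = arctan(329/4) ≈ 89.30°
|L| = 200 · 362.84 / 1.0825e+05 ≈ 0.67037
Gain = 20 log₁₀(0.67037) ≈ -3.47 dB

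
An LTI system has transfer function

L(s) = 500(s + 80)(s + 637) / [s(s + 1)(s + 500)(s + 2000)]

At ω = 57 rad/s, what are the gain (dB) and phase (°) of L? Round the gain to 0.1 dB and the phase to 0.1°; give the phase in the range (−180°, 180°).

-40.4 dB, -146.5°

At s = jω = j57:
zero (s+80): 80 + j57 → |·| = √(80²+57²) = √9649 ≈ 98.229, ∠ = arctan(57/80) ≈ 35.47°
zero (s+637): 637 + j57 → |·| = √(637²+57²) = √409018 ≈ 639.55, ∠ = arctan(57/637) ≈ 5.11°
pole (s+1): 1 + j57 → |·| = √(1²+57²) = √3250 ≈ 57.009, ∠ = arctan(57/1) ≈ 88.99°
pole (s+500): 500 + j57 → |·| = √(500²+57²) = √253249 ≈ 503.24, ∠ = arctan(57/500) ≈ 6.50°
pole (s+2000): 2000 + j57 → |·| = √(2000²+57²) = √4003249 ≈ 2000.8, ∠ = arctan(57/2000) ≈ 1.63°
pole at origin: |s| = 57, ∠ = 90.00° (in denominator)
|L| = 500 · 62822 / 3.2719e+09 ≈ 0.0096002
Gain = 20 log₁₀(0.0096002) ≈ -40.35 dB
∠L = 40.58° − 187.12° = -146.54°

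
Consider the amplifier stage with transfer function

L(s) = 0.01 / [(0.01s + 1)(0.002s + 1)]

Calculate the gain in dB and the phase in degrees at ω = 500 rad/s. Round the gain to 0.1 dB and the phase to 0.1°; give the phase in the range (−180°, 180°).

At ω = 500 rad/s:
pole (1 + j500·0.01) = 1 + j5 → |·| ≈ 5.099, ∠ ≈ 78.69°
pole (1 + j500·0.002) = 1 + j1 → |·| ≈ 1.4142, ∠ ≈ 45.00°
|L| = 0.01 · 1 / (5.099 · 1.4142) ≈ 0.0013868
Gain = 20 log₁₀(0.0013868) ≈ -57.16 dB
∠L = (0°) − (78.69° + 45.00°) = -123.69°

-57.2 dB, -123.7°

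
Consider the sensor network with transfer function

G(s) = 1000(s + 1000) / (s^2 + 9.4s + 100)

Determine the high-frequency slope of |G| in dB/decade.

Each pole contributes −20 dB/decade at high frequency; each zero contributes +20 dB/decade.
Net: 1 zero(s) − 2 pole(s) → -20 dB/decade.

-20 dB/decade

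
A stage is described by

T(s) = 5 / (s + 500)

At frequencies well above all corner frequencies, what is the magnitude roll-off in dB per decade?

Each pole contributes −20 dB/decade at high frequency; each zero contributes +20 dB/decade.
Net: 0 zero(s) − 1 pole(s) → -20 dB/decade.

-20 dB/decade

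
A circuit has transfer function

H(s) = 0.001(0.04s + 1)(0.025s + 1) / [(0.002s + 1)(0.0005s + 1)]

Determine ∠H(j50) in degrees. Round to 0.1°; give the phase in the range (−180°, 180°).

At ω = 50 rad/s:
zero (1 + j50·0.04) = 1 + j2 → |·| ≈ 2.2361, ∠ ≈ 63.43°
zero (1 + j50·0.025) = 1 + j1.25 → |·| ≈ 1.6008, ∠ ≈ 51.34°
pole (1 + j50·0.002) = 1 + j0.1 → |·| ≈ 1.005, ∠ ≈ 5.71°
pole (1 + j50·0.0005) = 1 + j0.025 → |·| ≈ 1.0003, ∠ ≈ 1.43°
∠H = (63.43° + 51.34°) − (5.71° + 1.43°) = 107.63°

107.6°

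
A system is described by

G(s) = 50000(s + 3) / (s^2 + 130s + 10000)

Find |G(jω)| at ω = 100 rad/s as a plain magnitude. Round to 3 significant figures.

385

At s = jω = j100:
zero (s+3): 3 + j100 → |·| = √(3²+100²) = √10009 ≈ 100.04, ∠ = arctan(100/3) ≈ 88.28°
quadratic: (j100)² + 130·j100 + 10000 = 0 + j13000 → |·| ≈ 13000, ∠ ≈ 90.00°
|G| = 50000 · 100.04 / 13000 ≈ 384.77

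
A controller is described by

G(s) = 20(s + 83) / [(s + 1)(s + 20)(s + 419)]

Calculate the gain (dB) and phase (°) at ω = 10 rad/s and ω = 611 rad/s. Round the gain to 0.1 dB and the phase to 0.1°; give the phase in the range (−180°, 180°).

At s = jω = j10:
zero (s+83): 83 + j10 → |·| = √(83²+10²) = √6989 ≈ 83.6, ∠ = arctan(10/83) ≈ 6.87°
pole (s+1): 1 + j10 → |·| = √(1²+10²) = √101 ≈ 10.05, ∠ = arctan(10/1) ≈ 84.29°
pole (s+20): 20 + j10 → |·| = √(20²+10²) = √500 ≈ 22.361, ∠ = arctan(10/20) ≈ 26.57°
pole (s+419): 419 + j10 → |·| = √(419²+10²) = √175661 ≈ 419.12, ∠ = arctan(10/419) ≈ 1.37°
|G| = 20 · 83.6 / 94188 ≈ 0.017752
Gain = 20 log₁₀(0.017752) ≈ -35.02 dB
∠G = 6.87° − 112.23° = -105.36°

At s = jω = j611:
zero (s+83): 83 + j611 → |·| = √(83²+611²) = √380210 ≈ 616.61, ∠ = arctan(611/83) ≈ 82.26°
pole (s+1): 1 + j611 → |·| = √(1²+611²) = √373322 ≈ 611, ∠ = arctan(611/1) ≈ 89.91°
pole (s+20): 20 + j611 → |·| = √(20²+611²) = √373721 ≈ 611.33, ∠ = arctan(611/20) ≈ 88.13°
pole (s+419): 419 + j611 → |·| = √(419²+611²) = √548882 ≈ 740.87, ∠ = arctan(611/419) ≈ 55.56°
|G| = 20 · 616.61 / 2.7673e+08 ≈ 4.4564e-05
Gain = 20 log₁₀(4.4564e-05) ≈ -87.02 dB
∠G = 82.26° − 233.60° = -151.34°

ω = 10: -35.0 dB, -105.4°; ω = 611: -87.0 dB, -151.3°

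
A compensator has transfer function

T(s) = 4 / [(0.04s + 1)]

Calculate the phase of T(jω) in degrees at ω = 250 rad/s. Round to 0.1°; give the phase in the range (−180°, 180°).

-84.3°

At ω = 250 rad/s:
pole (1 + j250·0.04) = 1 + j10 → |·| ≈ 10.05, ∠ ≈ 84.29°
∠T = (0°) − (84.29°) = -84.29°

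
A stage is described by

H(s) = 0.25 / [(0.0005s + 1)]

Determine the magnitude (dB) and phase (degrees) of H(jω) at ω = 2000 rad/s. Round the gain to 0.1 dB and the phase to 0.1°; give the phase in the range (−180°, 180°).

-15.1 dB, -45.0°

At ω = 2000 rad/s:
pole (1 + j2000·0.0005) = 1 + j1 → |·| ≈ 1.4142, ∠ ≈ 45.00°
|H| = 0.25 · 1 / (1.4142) ≈ 0.17678
Gain = 20 log₁₀(0.17678) ≈ -15.05 dB
∠H = (0°) − (45.00°) = -45.00°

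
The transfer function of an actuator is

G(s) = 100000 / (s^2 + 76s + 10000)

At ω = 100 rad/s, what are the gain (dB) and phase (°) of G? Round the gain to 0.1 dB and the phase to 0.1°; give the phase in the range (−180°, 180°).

22.4 dB, -90.0°

At s = jω = j100:
quadratic: (j100)² + 76·j100 + 10000 = 0 + j7600 → |·| ≈ 7600, ∠ ≈ 90.00°
|G| = 100000 / 7600 ≈ 13.158
Gain = 20 log₁₀(13.158) ≈ 22.38 dB
∠G = 0.00° − 90.00° = -90.00°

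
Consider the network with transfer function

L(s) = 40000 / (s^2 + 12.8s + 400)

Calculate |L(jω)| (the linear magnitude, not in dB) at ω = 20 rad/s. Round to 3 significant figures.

156

At s = jω = j20:
quadratic: (j20)² + 12.8·j20 + 400 = 0 + j256 → |·| ≈ 256, ∠ ≈ 90.00°
|L| = 40000 / 256 ≈ 156.25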